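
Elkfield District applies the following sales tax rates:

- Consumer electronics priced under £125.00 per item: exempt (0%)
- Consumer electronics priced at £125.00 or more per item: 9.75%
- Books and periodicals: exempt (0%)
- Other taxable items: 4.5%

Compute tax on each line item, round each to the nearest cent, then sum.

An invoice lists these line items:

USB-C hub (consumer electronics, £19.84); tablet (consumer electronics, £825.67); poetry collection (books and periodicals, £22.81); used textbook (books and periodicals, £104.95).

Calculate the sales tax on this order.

£80.50

USB-C hub £19.84: consumer electronics, under £125.00 → 0% → £0.00
Tablet £825.67: consumer electronics, £125.00 or more → 9.75% → £80.50
Poetry collection £22.81: books and periodicals → 0% → £0.00
Used textbook £104.95: books and periodicals → 0% → £0.00
Total tax = £80.50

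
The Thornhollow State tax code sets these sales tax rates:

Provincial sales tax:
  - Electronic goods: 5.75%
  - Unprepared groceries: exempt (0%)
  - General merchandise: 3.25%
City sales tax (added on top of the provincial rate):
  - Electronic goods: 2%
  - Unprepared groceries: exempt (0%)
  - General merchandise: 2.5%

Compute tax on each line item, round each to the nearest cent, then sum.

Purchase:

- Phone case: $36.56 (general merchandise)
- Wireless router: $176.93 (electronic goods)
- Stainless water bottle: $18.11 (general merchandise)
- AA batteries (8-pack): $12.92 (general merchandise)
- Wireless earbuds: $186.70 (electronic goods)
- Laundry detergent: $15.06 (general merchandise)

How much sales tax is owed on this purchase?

Phone case $36.56: general merchandise → 3.25% + 2.5% city = 5.75% → $2.10
Wireless router $176.93: electronic goods → 5.75% + 2% city = 7.75% → $13.71
Stainless water bottle $18.11: general merchandise → 3.25% + 2.5% city = 5.75% → $1.04
AA batteries (8-pack) $12.92: general merchandise → 3.25% + 2.5% city = 5.75% → $0.74
Wireless earbuds $186.70: electronic goods → 5.75% + 2% city = 7.75% → $14.47
Laundry detergent $15.06: general merchandise → 3.25% + 2.5% city = 5.75% → $0.87
Total tax = $2.10 + $13.71 + $1.04 + $0.74 + $14.47 + $0.87 = $32.93

$32.93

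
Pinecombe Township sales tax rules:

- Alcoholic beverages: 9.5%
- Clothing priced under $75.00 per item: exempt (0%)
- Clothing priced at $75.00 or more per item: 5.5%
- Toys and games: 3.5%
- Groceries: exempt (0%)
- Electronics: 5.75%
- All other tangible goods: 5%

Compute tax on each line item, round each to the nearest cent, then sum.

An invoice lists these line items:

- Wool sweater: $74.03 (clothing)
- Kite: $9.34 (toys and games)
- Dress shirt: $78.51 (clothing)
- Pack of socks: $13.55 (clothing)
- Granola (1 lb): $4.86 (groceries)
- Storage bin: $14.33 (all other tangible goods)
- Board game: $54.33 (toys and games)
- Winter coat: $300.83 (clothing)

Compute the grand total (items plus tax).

Wool sweater $74.03: clothing, under $75.00 → 0% → $0.00
Kite $9.34: toys and games → 3.5% → $0.33
Dress shirt $78.51: clothing, $75.00 or more → 5.5% → $4.32
Pack of socks $13.55: clothing, under $75.00 → 0% → $0.00
Granola (1 lb) $4.86: groceries → 0% → $0.00
Storage bin $14.33: all other tangible goods → 5% → $0.72
Board game $54.33: toys and games → 3.5% → $1.90
Winter coat $300.83: clothing, $75.00 or more → 5.5% → $16.55
Subtotal = $549.78; tax = $23.82; total due = $573.60

$573.60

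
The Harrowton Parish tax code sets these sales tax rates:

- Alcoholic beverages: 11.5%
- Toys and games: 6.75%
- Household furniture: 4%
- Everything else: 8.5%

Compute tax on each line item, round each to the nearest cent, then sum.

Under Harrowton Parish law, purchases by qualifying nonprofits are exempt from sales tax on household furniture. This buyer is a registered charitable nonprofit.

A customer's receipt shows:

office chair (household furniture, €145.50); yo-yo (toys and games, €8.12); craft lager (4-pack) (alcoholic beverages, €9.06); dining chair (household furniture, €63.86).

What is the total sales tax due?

Office chair €145.50: household furniture, buyer-exempt → 0% → €0.00
Yo-yo €8.12: toys and games → 6.75% → €0.55
Craft lager (4-pack) €9.06: alcoholic beverages → 11.5% → €1.04
Dining chair €63.86: household furniture, buyer-exempt → 0% → €0.00
Total tax = €0.55 + €1.04 = €1.59

€1.59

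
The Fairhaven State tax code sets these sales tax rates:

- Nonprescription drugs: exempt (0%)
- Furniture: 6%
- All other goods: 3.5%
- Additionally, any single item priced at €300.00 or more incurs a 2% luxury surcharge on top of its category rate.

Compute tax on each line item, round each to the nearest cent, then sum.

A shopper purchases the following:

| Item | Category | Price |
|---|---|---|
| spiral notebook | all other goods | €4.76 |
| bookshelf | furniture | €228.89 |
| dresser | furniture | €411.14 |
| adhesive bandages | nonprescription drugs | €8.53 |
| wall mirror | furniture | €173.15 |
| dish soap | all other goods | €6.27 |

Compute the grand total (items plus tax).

€890.14

Spiral notebook €4.76: all other goods → 3.5% → €0.17
Bookshelf €228.89: furniture → 6% → €13.73
Dresser €411.14: furniture → 6% + 2% surcharge = 8% → €32.89
Adhesive bandages €8.53: nonprescription drugs → 0% → €0.00
Wall mirror €173.15: furniture → 6% → €10.39
Dish soap €6.27: all other goods → 3.5% → €0.22
Subtotal = €832.74; tax = €57.40; total due = €890.14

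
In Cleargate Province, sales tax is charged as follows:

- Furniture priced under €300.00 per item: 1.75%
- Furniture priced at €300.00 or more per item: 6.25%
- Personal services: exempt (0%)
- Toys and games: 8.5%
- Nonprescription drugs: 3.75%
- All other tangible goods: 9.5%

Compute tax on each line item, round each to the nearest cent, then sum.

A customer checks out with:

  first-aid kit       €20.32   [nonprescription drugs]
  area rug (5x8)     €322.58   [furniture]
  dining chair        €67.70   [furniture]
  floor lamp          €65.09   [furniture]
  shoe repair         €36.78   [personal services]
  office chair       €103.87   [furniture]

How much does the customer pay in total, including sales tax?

First-aid kit €20.32: nonprescription drugs → 3.75% → €0.76
Area rug (5x8) €322.58: furniture, €300.00 or more → 6.25% → €20.16
Dining chair €67.70: furniture, under €300.00 → 1.75% → €1.18
Floor lamp €65.09: furniture, under €300.00 → 1.75% → €1.14
Shoe repair €36.78: personal services → 0% → €0.00
Office chair €103.87: furniture, under €300.00 → 1.75% → €1.82
Subtotal = €616.34; tax = €25.06; total due = €641.40

€641.40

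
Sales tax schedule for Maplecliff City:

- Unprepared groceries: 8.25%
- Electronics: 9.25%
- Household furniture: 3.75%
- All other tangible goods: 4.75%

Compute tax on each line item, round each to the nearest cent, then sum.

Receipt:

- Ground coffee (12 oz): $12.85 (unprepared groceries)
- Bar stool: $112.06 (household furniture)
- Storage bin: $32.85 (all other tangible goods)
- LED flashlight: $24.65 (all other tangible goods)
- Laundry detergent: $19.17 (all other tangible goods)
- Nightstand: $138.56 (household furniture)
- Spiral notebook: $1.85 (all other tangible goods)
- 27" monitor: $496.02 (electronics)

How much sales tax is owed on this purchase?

Ground coffee (12 oz) $12.85: unprepared groceries → 8.25% → $1.06
Bar stool $112.06: household furniture → 3.75% → $4.20
Storage bin $32.85: all other tangible goods → 4.75% → $1.56
LED flashlight $24.65: all other tangible goods → 4.75% → $1.17
Laundry detergent $19.17: all other tangible goods → 4.75% → $0.91
Nightstand $138.56: household furniture → 3.75% → $5.20
Spiral notebook $1.85: all other tangible goods → 4.75% → $0.09
27" monitor $496.02: electronics → 9.25% → $45.88
Total tax = $1.06 + $4.20 + $1.56 + $1.17 + $0.91 + $5.20 + $0.09 + $45.88 = $60.07

$60.07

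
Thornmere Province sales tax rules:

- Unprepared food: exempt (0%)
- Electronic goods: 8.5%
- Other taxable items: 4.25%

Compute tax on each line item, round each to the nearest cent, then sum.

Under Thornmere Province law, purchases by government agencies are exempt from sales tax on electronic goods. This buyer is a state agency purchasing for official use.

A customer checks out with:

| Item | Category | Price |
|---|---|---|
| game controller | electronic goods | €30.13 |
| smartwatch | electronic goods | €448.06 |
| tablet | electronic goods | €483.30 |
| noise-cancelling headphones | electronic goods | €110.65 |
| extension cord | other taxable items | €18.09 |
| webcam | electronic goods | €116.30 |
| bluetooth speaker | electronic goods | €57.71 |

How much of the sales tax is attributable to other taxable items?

€0.77

Extension cord €18.09: other taxable items → 4.25% → €0.77
Tax on other taxable items = €0.77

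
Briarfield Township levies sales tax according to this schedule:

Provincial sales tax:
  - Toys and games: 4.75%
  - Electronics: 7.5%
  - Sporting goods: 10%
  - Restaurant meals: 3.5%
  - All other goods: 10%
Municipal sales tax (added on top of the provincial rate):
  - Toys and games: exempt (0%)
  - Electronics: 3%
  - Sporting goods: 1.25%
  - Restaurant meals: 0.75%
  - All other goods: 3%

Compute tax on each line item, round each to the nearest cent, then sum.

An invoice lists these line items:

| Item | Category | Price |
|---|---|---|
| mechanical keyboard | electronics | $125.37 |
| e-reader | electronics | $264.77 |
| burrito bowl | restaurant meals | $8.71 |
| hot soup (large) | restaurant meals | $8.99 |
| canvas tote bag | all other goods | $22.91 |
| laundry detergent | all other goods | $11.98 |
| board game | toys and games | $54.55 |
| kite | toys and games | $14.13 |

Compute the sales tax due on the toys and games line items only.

Board game $54.55: toys and games → 4.75% + 0% municipal = 4.75% → $2.59
Kite $14.13: toys and games → 4.75% + 0% municipal = 4.75% → $0.67
Tax on toys and games = $2.59 + $0.67 = $3.26

$3.26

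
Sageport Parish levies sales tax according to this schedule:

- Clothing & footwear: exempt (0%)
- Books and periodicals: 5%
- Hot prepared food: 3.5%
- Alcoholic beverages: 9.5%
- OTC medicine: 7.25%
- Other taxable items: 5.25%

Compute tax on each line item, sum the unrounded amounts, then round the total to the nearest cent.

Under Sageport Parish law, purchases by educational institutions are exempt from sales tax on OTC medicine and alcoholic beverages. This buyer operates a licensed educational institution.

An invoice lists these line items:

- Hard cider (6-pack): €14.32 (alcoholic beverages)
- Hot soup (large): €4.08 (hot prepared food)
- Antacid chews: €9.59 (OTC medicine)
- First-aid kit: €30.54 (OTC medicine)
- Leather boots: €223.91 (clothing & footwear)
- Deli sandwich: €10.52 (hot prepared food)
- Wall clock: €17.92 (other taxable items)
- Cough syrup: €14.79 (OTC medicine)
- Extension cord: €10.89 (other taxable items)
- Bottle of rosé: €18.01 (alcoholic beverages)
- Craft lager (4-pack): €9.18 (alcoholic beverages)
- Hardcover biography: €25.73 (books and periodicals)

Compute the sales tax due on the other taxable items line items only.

€1.51

Wall clock €17.92: other taxable items → 5.25% → €0.9408
Extension cord €10.89: other taxable items → 5.25% → €0.571725
Tax on other taxable items: unrounded sum = €1.512525 → €1.51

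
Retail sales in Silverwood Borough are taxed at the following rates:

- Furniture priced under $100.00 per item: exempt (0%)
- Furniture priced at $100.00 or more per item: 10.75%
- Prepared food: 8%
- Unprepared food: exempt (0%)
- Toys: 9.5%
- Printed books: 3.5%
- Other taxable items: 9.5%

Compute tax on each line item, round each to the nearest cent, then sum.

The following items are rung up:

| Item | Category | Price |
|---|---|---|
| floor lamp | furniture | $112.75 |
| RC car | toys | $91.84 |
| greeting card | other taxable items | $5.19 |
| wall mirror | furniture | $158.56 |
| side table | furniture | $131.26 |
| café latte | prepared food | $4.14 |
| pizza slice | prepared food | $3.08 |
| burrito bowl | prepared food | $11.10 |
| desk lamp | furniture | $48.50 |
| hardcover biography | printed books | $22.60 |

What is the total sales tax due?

Floor lamp $112.75: furniture, $100.00 or more → 10.75% → $12.12
RC car $91.84: toys → 9.5% → $8.72
Greeting card $5.19: other taxable items → 9.5% → $0.49
Wall mirror $158.56: furniture, $100.00 or more → 10.75% → $17.05
Side table $131.26: furniture, $100.00 or more → 10.75% → $14.11
Café latte $4.14: prepared food → 8% → $0.33
Pizza slice $3.08: prepared food → 8% → $0.25
Burrito bowl $11.10: prepared food → 8% → $0.89
Desk lamp $48.50: furniture, under $100.00 → 0% → $0.00
Hardcover biography $22.60: printed books → 3.5% → $0.79
Total tax = $12.12 + $8.72 + $0.49 + $17.05 + $14.11 + $0.33 + $0.25 + $0.89 + $0.79 = $54.75

$54.75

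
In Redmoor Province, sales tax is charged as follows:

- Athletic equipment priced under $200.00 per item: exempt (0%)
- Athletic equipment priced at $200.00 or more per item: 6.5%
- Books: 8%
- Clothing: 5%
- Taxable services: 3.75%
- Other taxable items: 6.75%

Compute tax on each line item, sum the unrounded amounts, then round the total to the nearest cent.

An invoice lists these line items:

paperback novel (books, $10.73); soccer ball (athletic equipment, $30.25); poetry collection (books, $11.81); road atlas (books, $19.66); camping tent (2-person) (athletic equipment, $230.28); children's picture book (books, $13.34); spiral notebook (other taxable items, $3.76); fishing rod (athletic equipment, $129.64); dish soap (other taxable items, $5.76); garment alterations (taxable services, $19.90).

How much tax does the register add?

$20.80

Paperback novel $10.73: books → 8% → $0.8584
Soccer ball $30.25: athletic equipment, under $200.00 → 0% → $0.00
Poetry collection $11.81: books → 8% → $0.9448
Road atlas $19.66: books → 8% → $1.5728
Camping tent (2-person) $230.28: athletic equipment, $200.00 or more → 6.5% → $14.9682
Children's picture book $13.34: books → 8% → $1.0672
Spiral notebook $3.76: other taxable items → 6.75% → $0.2538
Fishing rod $129.64: athletic equipment, under $200.00 → 0% → $0.00
Dish soap $5.76: other taxable items → 6.75% → $0.3888
Garment alterations $19.90: taxable services → 3.75% → $0.74625
Unrounded tax sum = $20.80025 → $20.80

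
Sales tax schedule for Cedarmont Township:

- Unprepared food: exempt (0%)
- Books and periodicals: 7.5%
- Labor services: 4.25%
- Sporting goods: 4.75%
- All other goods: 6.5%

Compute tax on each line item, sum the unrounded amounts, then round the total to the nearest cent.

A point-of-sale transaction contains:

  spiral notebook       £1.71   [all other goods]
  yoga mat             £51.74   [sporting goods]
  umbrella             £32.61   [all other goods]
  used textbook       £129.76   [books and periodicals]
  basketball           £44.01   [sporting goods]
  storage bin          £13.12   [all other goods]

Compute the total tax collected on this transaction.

Spiral notebook £1.71: all other goods → 6.5% → £0.11115
Yoga mat £51.74: sporting goods → 4.75% → £2.45765
Umbrella £32.61: all other goods → 6.5% → £2.11965
Used textbook £129.76: books and periodicals → 7.5% → £9.732
Basketball £44.01: sporting goods → 4.75% → £2.090475
Storage bin £13.12: all other goods → 6.5% → £0.8528
Unrounded tax sum = £17.363725 → £17.36

£17.36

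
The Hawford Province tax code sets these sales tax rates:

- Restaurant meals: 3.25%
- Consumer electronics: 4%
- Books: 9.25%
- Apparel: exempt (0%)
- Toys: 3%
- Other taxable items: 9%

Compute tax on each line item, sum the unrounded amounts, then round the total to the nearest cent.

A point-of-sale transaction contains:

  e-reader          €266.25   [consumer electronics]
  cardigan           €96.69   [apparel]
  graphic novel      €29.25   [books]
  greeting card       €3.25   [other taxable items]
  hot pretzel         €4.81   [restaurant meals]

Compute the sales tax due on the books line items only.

€2.71

Graphic novel €29.25: books → 9.25% → €2.705625
Tax on books: unrounded sum = €2.705625 → €2.71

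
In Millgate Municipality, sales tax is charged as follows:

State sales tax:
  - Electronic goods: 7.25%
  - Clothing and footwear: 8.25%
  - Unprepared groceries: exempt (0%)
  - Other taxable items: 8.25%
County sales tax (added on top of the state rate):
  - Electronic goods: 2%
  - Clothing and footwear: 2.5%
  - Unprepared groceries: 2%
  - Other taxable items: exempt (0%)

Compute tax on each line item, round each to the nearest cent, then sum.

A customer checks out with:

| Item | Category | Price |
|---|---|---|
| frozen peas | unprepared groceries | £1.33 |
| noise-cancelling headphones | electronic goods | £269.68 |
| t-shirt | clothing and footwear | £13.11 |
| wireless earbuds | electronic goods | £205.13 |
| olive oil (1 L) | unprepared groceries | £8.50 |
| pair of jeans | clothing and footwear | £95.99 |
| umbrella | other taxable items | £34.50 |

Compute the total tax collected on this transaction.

Frozen peas £1.33: unprepared groceries → 0% + 2% county = 2% → £0.03
Noise-cancelling headphones £269.68: electronic goods → 7.25% + 2% county = 9.25% → £24.95
T-shirt £13.11: clothing and footwear → 8.25% + 2.5% county = 10.75% → £1.41
Wireless earbuds £205.13: electronic goods → 7.25% + 2% county = 9.25% → £18.97
Olive oil (1 L) £8.50: unprepared groceries → 0% + 2% county = 2% → £0.17
Pair of jeans £95.99: clothing and footwear → 8.25% + 2.5% county = 10.75% → £10.32
Umbrella £34.50: other taxable items → 8.25% + 0% county = 8.25% → £2.85
Total tax = £0.03 + £24.95 + £1.41 + £18.97 + £0.17 + £10.32 + £2.85 = £58.70

£58.70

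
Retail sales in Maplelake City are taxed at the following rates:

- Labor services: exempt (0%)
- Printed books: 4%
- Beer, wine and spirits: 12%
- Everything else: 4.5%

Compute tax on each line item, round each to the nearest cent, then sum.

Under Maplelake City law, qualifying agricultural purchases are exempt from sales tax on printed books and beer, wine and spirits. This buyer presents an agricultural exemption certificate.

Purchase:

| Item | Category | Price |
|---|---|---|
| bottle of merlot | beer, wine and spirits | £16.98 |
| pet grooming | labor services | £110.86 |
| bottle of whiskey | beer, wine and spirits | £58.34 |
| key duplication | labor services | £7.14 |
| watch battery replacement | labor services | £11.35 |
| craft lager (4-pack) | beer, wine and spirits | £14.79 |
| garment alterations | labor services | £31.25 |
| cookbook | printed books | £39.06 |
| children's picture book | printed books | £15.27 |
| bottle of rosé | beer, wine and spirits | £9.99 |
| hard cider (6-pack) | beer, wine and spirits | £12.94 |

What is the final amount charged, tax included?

Bottle of merlot £16.98: beer, wine and spirits, buyer-exempt → 0% → £0.00
Pet grooming £110.86: labor services → 0% → £0.00
Bottle of whiskey £58.34: beer, wine and spirits, buyer-exempt → 0% → £0.00
Key duplication £7.14: labor services → 0% → £0.00
Watch battery replacement £11.35: labor services → 0% → £0.00
Craft lager (4-pack) £14.79: beer, wine and spirits, buyer-exempt → 0% → £0.00
Garment alterations £31.25: labor services → 0% → £0.00
Cookbook £39.06: printed books, buyer-exempt → 0% → £0.00
Children's picture book £15.27: printed books, buyer-exempt → 0% → £0.00
Bottle of rosé £9.99: beer, wine and spirits, buyer-exempt → 0% → £0.00
Hard cider (6-pack) £12.94: beer, wine and spirits, buyer-exempt → 0% → £0.00
Subtotal = £327.97; tax = £0.00; total due = £327.97

£327.97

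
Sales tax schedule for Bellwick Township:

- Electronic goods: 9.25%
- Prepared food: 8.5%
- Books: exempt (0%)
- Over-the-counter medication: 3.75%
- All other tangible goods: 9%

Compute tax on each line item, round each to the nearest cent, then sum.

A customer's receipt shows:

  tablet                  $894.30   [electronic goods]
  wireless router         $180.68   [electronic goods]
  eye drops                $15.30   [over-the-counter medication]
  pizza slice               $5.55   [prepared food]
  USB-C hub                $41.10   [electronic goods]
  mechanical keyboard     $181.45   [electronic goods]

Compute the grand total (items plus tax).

$1439.43

Tablet $894.30: electronic goods → 9.25% → $82.72
Wireless router $180.68: electronic goods → 9.25% → $16.71
Eye drops $15.30: over-the-counter medication → 3.75% → $0.57
Pizza slice $5.55: prepared food → 8.5% → $0.47
USB-C hub $41.10: electronic goods → 9.25% → $3.80
Mechanical keyboard $181.45: electronic goods → 9.25% → $16.78
Subtotal = $1318.38; tax = $121.05; total due = $1439.43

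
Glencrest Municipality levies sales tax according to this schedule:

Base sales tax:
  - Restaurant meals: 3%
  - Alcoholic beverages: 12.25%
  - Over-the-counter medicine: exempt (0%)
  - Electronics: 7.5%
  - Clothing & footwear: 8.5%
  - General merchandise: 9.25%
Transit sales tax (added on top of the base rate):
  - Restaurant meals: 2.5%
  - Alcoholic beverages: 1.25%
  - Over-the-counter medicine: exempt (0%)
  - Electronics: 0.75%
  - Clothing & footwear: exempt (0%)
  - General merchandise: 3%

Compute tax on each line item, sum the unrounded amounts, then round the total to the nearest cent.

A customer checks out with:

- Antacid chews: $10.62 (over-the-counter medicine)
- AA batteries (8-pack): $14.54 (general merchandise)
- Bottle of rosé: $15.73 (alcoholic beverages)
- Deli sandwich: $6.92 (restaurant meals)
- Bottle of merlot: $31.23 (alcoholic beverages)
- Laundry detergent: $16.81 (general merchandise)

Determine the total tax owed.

$10.56

Antacid chews $10.62: over-the-counter medicine → 0% + 0% transit = 0% → $0.00
AA batteries (8-pack) $14.54: general merchandise → 9.25% + 3% transit = 12.25% → $1.78115
Bottle of rosé $15.73: alcoholic beverages → 12.25% + 1.25% transit = 13.5% → $2.12355
Deli sandwich $6.92: restaurant meals → 3% + 2.5% transit = 5.5% → $0.3806
Bottle of merlot $31.23: alcoholic beverages → 12.25% + 1.25% transit = 13.5% → $4.21605
Laundry detergent $16.81: general merchandise → 9.25% + 3% transit = 12.25% → $2.059225
Unrounded tax sum = $10.560575 → $10.56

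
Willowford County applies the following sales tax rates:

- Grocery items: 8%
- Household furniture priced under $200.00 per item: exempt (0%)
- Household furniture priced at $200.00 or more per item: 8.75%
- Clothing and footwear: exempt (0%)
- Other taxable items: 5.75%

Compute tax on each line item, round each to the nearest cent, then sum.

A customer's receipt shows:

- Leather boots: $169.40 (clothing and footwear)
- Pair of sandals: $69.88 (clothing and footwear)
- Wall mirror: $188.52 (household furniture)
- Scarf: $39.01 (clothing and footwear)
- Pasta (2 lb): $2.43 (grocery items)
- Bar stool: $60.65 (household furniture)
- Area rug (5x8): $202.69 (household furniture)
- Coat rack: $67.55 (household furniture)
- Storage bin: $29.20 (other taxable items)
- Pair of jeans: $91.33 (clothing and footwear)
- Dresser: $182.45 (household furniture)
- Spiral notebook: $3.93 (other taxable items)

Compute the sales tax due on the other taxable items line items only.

$1.91

Storage bin $29.20: other taxable items → 5.75% → $1.68
Spiral notebook $3.93: other taxable items → 5.75% → $0.23
Tax on other taxable items = $1.68 + $0.23 = $1.91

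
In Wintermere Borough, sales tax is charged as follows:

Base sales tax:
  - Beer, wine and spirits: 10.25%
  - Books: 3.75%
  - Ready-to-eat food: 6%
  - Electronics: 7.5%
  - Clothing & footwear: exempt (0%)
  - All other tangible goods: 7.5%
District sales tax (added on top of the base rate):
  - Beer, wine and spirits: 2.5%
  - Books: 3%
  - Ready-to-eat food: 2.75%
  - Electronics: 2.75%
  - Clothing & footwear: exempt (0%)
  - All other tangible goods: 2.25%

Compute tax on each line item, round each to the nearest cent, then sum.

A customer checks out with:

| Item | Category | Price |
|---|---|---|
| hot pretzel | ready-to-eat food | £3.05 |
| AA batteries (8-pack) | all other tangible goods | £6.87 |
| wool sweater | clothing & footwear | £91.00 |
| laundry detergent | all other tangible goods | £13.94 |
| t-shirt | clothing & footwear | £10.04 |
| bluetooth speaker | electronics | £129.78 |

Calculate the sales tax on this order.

£15.60

Hot pretzel £3.05: ready-to-eat food → 6% + 2.75% district = 8.75% → £0.27
AA batteries (8-pack) £6.87: all other tangible goods → 7.5% + 2.25% district = 9.75% → £0.67
Wool sweater £91.00: clothing & footwear → 0% + 0% district = 0% → £0.00
Laundry detergent £13.94: all other tangible goods → 7.5% + 2.25% district = 9.75% → £1.36
T-shirt £10.04: clothing & footwear → 0% + 0% district = 0% → £0.00
Bluetooth speaker £129.78: electronics → 7.5% + 2.75% district = 10.25% → £13.30
Total tax = £0.27 + £0.67 + £1.36 + £13.30 = £15.60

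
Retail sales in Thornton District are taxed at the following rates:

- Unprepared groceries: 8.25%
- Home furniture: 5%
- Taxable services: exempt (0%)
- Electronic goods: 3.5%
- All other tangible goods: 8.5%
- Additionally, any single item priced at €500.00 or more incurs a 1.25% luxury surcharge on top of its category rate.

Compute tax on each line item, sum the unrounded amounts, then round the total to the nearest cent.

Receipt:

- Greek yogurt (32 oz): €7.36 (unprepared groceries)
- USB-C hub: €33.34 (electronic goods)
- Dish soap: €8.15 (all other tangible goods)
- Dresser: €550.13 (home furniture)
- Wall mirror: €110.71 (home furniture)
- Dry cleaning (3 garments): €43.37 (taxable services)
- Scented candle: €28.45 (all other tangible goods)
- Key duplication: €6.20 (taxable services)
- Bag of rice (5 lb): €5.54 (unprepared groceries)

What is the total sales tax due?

Greek yogurt (32 oz) €7.36: unprepared groceries → 8.25% → €0.6072
USB-C hub €33.34: electronic goods → 3.5% → €1.1669
Dish soap €8.15: all other tangible goods → 8.5% → €0.69275
Dresser €550.13: home furniture → 5% + 1.25% surcharge = 6.25% → €34.383125
Wall mirror €110.71: home furniture → 5% → €5.5355
Dry cleaning (3 garments) €43.37: taxable services → 0% → €0.00
Scented candle €28.45: all other tangible goods → 8.5% → €2.41825
Key duplication €6.20: taxable services → 0% → €0.00
Bag of rice (5 lb) €5.54: unprepared groceries → 8.25% → €0.45705
Unrounded tax sum = €45.260775 → €45.26

€45.26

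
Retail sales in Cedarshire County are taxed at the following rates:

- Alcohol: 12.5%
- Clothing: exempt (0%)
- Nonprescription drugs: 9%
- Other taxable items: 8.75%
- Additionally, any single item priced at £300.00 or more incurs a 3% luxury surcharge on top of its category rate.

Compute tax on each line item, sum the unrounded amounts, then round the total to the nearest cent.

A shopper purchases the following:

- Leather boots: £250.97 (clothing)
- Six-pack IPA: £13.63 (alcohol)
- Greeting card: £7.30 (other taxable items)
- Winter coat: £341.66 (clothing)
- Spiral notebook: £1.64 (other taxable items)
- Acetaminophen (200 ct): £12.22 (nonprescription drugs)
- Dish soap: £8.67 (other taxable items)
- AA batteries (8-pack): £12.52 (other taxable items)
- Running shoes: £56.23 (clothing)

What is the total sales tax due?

£15.69

Leather boots £250.97: clothing → 0% → £0.00
Six-pack IPA £13.63: alcohol → 12.5% → £1.70375
Greeting card £7.30: other taxable items → 8.75% → £0.63875
Winter coat £341.66: clothing → 0% + 3% surcharge = 3% → £10.2498
Spiral notebook £1.64: other taxable items → 8.75% → £0.1435
Acetaminophen (200 ct) £12.22: nonprescription drugs → 9% → £1.0998
Dish soap £8.67: other taxable items → 8.75% → £0.758625
AA batteries (8-pack) £12.52: other taxable items → 8.75% → £1.0955
Running shoes £56.23: clothing → 0% → £0.00
Unrounded tax sum = £15.689725 → £15.69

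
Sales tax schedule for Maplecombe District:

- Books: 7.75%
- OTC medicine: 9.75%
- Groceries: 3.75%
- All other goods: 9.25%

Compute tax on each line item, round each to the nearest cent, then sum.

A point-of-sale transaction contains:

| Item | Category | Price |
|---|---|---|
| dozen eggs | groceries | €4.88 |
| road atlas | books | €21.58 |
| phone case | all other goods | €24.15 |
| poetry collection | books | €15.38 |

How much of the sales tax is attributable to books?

€2.86

Road atlas €21.58: books → 7.75% → €1.67
Poetry collection €15.38: books → 7.75% → €1.19
Tax on books = €1.67 + €1.19 = €2.86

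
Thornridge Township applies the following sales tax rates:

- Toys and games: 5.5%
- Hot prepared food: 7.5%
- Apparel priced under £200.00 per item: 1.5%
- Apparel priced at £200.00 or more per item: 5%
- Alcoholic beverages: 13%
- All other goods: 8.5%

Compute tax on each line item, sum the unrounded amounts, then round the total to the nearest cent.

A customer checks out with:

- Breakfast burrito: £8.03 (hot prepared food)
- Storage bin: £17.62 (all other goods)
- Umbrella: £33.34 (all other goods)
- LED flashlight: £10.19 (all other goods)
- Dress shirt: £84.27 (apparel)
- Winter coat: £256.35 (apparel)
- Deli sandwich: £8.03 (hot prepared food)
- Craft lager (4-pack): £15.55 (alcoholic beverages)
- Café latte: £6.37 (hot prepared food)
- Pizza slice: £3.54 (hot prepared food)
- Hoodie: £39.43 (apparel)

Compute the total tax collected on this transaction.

£23.84

Breakfast burrito £8.03: hot prepared food → 7.5% → £0.60225
Storage bin £17.62: all other goods → 8.5% → £1.4977
Umbrella £33.34: all other goods → 8.5% → £2.8339
LED flashlight £10.19: all other goods → 8.5% → £0.86615
Dress shirt £84.27: apparel, under £200.00 → 1.5% → £1.26405
Winter coat £256.35: apparel, £200.00 or more → 5% → £12.8175
Deli sandwich £8.03: hot prepared food → 7.5% → £0.60225
Craft lager (4-pack) £15.55: alcoholic beverages → 13% → £2.0215
Café latte £6.37: hot prepared food → 7.5% → £0.47775
Pizza slice £3.54: hot prepared food → 7.5% → £0.2655
Hoodie £39.43: apparel, under £200.00 → 1.5% → £0.59145
Unrounded tax sum = £23.84 → £23.84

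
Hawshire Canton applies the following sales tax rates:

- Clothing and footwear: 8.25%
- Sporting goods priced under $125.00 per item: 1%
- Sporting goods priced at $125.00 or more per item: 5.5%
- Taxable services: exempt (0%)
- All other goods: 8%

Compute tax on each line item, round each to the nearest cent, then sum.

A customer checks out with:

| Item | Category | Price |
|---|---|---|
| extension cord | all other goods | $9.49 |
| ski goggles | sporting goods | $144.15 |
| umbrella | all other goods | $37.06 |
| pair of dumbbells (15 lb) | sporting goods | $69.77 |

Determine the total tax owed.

Extension cord $9.49: all other goods → 8% → $0.76
Ski goggles $144.15: sporting goods, $125.00 or more → 5.5% → $7.93
Umbrella $37.06: all other goods → 8% → $2.96
Pair of dumbbells (15 lb) $69.77: sporting goods, under $125.00 → 1% → $0.70
Total tax = $0.76 + $7.93 + $2.96 + $0.70 = $12.35

$12.35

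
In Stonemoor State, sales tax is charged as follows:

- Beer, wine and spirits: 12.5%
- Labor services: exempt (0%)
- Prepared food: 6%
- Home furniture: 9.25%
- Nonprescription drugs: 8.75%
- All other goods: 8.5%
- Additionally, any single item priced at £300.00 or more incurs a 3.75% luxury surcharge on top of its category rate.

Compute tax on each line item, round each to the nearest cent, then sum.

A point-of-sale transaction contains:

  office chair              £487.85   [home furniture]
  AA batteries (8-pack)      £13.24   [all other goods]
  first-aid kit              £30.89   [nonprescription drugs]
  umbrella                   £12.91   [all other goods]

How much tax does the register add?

£68.35

Office chair £487.85: home furniture → 9.25% + 3.75% surcharge = 13% → £63.42
AA batteries (8-pack) £13.24: all other goods → 8.5% → £1.13
First-aid kit £30.89: nonprescription drugs → 8.75% → £2.70
Umbrella £12.91: all other goods → 8.5% → £1.10
Total tax = £63.42 + £1.13 + £2.70 + £1.10 = £68.35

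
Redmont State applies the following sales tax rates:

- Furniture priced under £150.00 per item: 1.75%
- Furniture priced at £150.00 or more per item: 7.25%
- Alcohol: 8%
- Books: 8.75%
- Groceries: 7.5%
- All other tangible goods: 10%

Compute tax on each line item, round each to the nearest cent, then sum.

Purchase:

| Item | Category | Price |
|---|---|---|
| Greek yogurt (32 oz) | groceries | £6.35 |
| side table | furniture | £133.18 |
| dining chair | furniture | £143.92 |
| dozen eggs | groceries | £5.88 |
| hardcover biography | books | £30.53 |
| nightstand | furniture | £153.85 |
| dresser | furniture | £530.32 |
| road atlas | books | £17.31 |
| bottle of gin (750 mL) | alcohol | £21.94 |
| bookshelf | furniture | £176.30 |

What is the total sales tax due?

£74.09

Greek yogurt (32 oz) £6.35: groceries → 7.5% → £0.48
Side table £133.18: furniture, under £150.00 → 1.75% → £2.33
Dining chair £143.92: furniture, under £150.00 → 1.75% → £2.52
Dozen eggs £5.88: groceries → 7.5% → £0.44
Hardcover biography £30.53: books → 8.75% → £2.67
Nightstand £153.85: furniture, £150.00 or more → 7.25% → £11.15
Dresser £530.32: furniture, £150.00 or more → 7.25% → £38.45
Road atlas £17.31: books → 8.75% → £1.51
Bottle of gin (750 mL) £21.94: alcohol → 8% → £1.76
Bookshelf £176.30: furniture, £150.00 or more → 7.25% → £12.78
Total tax = £0.48 + £2.33 + £2.52 + £0.44 + £2.67 + £11.15 + £38.45 + £1.51 + £1.76 + £12.78 = £74.09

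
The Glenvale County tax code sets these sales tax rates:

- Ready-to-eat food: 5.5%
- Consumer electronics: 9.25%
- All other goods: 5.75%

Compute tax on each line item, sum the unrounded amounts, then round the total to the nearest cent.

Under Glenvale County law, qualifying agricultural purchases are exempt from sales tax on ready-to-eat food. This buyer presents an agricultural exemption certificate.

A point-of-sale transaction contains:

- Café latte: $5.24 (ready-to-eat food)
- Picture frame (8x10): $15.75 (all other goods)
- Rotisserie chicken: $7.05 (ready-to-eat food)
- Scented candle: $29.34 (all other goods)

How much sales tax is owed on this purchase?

$2.59

Café latte $5.24: ready-to-eat food, buyer-exempt → 0% → $0.00
Picture frame (8x10) $15.75: all other goods → 5.75% → $0.905625
Rotisserie chicken $7.05: ready-to-eat food, buyer-exempt → 0% → $0.00
Scented candle $29.34: all other goods → 5.75% → $1.68705
Unrounded tax sum = $2.592675 → $2.59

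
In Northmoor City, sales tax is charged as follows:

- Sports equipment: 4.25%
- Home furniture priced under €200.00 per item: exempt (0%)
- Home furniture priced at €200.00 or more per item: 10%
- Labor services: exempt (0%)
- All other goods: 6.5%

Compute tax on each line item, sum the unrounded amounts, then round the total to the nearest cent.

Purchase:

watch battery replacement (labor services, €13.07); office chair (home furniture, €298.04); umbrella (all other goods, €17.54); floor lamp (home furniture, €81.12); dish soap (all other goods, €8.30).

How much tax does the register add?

€31.48

Watch battery replacement €13.07: labor services → 0% → €0.00
Office chair €298.04: home furniture, €200.00 or more → 10% → €29.804
Umbrella €17.54: all other goods → 6.5% → €1.1401
Floor lamp €81.12: home furniture, under €200.00 → 0% → €0.00
Dish soap €8.30: all other goods → 6.5% → €0.5395
Unrounded tax sum = €31.4836 → €31.48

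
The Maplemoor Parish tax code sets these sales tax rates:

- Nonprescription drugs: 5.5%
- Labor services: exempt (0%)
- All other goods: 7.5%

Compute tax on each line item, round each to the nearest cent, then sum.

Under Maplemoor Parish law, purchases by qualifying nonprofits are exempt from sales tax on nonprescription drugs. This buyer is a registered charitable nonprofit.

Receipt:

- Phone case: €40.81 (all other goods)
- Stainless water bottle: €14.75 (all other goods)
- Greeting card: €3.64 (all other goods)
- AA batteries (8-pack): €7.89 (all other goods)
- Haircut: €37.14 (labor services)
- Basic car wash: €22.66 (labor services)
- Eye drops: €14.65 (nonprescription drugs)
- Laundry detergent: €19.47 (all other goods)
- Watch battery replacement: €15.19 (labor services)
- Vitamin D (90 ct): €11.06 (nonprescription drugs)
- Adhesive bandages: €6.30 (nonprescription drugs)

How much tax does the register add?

Phone case €40.81: all other goods → 7.5% → €3.06
Stainless water bottle €14.75: all other goods → 7.5% → €1.11
Greeting card €3.64: all other goods → 7.5% → €0.27
AA batteries (8-pack) €7.89: all other goods → 7.5% → €0.59
Haircut €37.14: labor services → 0% → €0.00
Basic car wash €22.66: labor services → 0% → €0.00
Eye drops €14.65: nonprescription drugs, buyer-exempt → 0% → €0.00
Laundry detergent €19.47: all other goods → 7.5% → €1.46
Watch battery replacement €15.19: labor services → 0% → €0.00
Vitamin D (90 ct) €11.06: nonprescription drugs, buyer-exempt → 0% → €0.00
Adhesive bandages €6.30: nonprescription drugs, buyer-exempt → 0% → €0.00
Total tax = €3.06 + €1.11 + €0.27 + €0.59 + €1.46 = €6.49

€6.49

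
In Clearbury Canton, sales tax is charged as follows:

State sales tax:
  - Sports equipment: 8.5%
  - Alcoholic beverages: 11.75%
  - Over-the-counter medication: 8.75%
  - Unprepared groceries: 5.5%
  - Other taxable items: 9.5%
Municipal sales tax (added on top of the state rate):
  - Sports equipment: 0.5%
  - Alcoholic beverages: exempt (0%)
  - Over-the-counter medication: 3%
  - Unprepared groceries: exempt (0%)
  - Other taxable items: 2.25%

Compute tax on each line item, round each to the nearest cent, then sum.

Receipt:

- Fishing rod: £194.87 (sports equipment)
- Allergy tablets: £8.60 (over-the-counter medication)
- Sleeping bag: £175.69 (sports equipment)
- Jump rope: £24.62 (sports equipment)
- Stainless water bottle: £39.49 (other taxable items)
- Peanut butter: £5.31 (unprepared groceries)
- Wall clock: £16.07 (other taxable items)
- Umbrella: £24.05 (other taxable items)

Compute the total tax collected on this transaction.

£46.23

Fishing rod £194.87: sports equipment → 8.5% + 0.5% municipal = 9% → £17.54
Allergy tablets £8.60: over-the-counter medication → 8.75% + 3% municipal = 11.75% → £1.01
Sleeping bag £175.69: sports equipment → 8.5% + 0.5% municipal = 9% → £15.81
Jump rope £24.62: sports equipment → 8.5% + 0.5% municipal = 9% → £2.22
Stainless water bottle £39.49: other taxable items → 9.5% + 2.25% municipal = 11.75% → £4.64
Peanut butter £5.31: unprepared groceries → 5.5% + 0% municipal = 5.5% → £0.29
Wall clock £16.07: other taxable items → 9.5% + 2.25% municipal = 11.75% → £1.89
Umbrella £24.05: other taxable items → 9.5% + 2.25% municipal = 11.75% → £2.83
Total tax = £17.54 + £1.01 + £15.81 + £2.22 + £4.64 + £0.29 + £1.89 + £2.83 = £46.23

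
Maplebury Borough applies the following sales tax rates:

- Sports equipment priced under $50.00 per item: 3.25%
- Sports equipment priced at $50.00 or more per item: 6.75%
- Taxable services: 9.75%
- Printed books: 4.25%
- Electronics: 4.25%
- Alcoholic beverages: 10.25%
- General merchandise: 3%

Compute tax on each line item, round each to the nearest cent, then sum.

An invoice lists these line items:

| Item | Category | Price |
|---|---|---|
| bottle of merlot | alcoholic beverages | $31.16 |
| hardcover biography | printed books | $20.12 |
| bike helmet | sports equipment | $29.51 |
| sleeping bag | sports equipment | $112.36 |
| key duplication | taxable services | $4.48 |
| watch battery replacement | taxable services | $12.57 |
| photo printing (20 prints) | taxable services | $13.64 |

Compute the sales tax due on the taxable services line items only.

Key duplication $4.48: taxable services → 9.75% → $0.44
Watch battery replacement $12.57: taxable services → 9.75% → $1.23
Photo printing (20 prints) $13.64: taxable services → 9.75% → $1.33
Tax on taxable services = $0.44 + $1.23 + $1.33 = $3.00

$3.00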